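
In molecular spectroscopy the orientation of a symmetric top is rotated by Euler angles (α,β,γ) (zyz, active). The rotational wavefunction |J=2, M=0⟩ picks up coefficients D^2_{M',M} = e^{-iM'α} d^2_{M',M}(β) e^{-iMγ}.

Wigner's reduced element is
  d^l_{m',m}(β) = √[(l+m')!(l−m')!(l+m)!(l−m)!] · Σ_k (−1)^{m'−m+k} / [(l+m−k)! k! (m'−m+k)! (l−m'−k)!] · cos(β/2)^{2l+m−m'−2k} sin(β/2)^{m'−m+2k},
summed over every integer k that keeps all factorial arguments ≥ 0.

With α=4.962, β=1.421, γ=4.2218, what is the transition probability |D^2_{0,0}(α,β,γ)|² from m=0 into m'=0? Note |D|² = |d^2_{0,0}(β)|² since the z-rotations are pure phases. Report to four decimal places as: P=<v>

P=0.2177

D^2_{0,0}(4.962,1.421,4.2218) = e^{-i·0·4.962}·d^2_{0,0}(1.421)·e^{-i·0·4.2218}. Compute d first:
With c≡cos(β/2)=0.758036 and s≡sin(β/2)=0.652213, N=[2·2·2·2]^{1/2}=4.000000
k∈{0,1,2} keeps every argument non-negative
  k=0: (−1)^0·4.0000/(4)·0.7580^4·0.6522^0 = +0.330186
  k=1: (−1)^1·4.0000/(1)·0.7580^2·0.6522^2 = -0.977728
  k=2: (−1)^2·4.0000/(4)·0.7580^0·0.6522^4 = +0.180950
d^2_{0,0}(1.421) = +0.330186 -0.977728 +0.180950 = -0.466593
|D^2_{0,0}|² = |d^2_{0,0}(β)|² = (-0.466593)² = 0.217709 (the z-rotation phases have unit modulus)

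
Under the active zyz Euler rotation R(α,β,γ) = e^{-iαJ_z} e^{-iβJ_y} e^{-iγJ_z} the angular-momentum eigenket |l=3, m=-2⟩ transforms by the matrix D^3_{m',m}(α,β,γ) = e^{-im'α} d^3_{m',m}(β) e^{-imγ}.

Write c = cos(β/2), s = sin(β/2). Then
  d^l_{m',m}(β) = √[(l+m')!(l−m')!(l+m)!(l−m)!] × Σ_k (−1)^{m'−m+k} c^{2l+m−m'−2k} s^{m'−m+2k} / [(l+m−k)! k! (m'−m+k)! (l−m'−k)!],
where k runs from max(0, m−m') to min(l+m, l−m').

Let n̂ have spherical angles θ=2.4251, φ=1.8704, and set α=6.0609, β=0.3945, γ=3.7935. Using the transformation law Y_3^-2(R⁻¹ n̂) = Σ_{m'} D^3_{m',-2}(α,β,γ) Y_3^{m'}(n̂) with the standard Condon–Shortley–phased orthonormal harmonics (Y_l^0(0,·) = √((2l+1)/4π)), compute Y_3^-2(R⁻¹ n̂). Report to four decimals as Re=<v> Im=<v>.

Re=0.0833 Im=0.2594

Need the full column D^3_{m',-2} for m'=−3..3 at α=6.0609, β=0.3945, γ=3.7935.
cos(β/2)=0.980609, sin(β/2)=0.195973
d^3_{-3,-2}: single k=1 term ⇒ +0.435264;  D = +0.349912+0.258875i
d^3_{-2,-2}: k∈[0..1] ⇒ +0.889152 -0.177561 = +0.711590;  D = +0.464676+0.538922i
d^3_{-1,-2}: k∈[0..1] ⇒ -0.561923 +0.044886 = -0.517037;  D = -0.242997-0.456377i
d^3_{0,-2}: k∈[0..1] ⇒ +0.194509 -0.007769 = +0.186740;  D = +0.049266+0.180124i
d^3_{1,-2}: k∈[0..1] ⇒ -0.044886 +0.000896 = -0.043989;  D = -0.001966-0.043946i
d^3_{2,-2}: k∈[0..1] ⇒ +0.007092 -0.000057 = +0.007035;  D = -0.001243+0.006924i
d^3_{3,-2}: single k=0 term ⇒ -0.000694;  D = +0.000270-0.000640i
Y_3^{m'}(θ=2.4251,φ=1.8704) and Σ D·Y over m':
  (+0.3499+0.2589i)·(+0.0925+0.0736i)  (+0.4647+0.5389i)·(+0.2745-0.1875i)  (-0.2430-0.4564i)·(-0.1155-0.3738i)  (+0.0493+0.1801i)·(+0.0441+0.0000i)  (-0.0020-0.0439i)·(+0.1155-0.3738i)  (-0.0012+0.0069i)·(+0.2745+0.1875i)  (+0.0003-0.0006i)·(-0.0925+0.0736i)
Y_3^-2(R⁻¹ n̂) = +0.083253+0.259391i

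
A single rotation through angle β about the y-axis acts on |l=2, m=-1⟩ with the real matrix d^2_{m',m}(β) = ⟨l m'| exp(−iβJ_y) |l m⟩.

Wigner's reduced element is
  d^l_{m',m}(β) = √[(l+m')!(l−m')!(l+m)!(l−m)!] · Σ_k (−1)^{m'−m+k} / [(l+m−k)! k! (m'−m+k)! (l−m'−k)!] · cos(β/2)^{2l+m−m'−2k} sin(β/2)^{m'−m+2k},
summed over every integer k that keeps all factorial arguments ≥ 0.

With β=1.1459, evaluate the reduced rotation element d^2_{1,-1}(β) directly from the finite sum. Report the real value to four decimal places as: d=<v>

d^2_{1,-1}(β=1.1459) via Wigner's sum:
With c≡cos(β/2)=0.840305 and s≡sin(β/2)=0.542113, N=[6·1·1·6]^{1/2}=6.000000
Admissible k: 0..1 (factorial args all ≥0)
  k=0: (−1)^2·6.0000/(2)·0.8403^2·0.5421^2 = +0.622552
  k=1: (−1)^3·6.0000/(6)·0.8403^0·0.5421^4 = -0.086369
d^2_{1,-1}(1.1459) = +0.622552 -0.086369 = +0.536183

d=0.5362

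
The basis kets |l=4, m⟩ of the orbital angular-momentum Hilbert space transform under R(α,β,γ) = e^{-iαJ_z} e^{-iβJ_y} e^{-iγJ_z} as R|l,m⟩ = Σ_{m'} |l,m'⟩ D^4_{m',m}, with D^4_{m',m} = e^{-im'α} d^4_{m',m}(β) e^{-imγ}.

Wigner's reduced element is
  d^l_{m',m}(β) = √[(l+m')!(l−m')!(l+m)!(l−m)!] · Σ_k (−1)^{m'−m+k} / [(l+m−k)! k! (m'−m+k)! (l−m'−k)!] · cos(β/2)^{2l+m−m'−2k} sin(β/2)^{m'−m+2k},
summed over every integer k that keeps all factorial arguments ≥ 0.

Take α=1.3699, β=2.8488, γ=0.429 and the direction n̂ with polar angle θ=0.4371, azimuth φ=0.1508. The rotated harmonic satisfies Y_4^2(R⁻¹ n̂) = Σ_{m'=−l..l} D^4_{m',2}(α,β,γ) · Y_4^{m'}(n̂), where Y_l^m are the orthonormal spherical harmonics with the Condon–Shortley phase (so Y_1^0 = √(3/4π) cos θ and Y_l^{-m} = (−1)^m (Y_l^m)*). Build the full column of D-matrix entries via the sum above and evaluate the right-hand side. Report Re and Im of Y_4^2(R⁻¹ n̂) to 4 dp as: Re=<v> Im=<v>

Need the full column D^4_{m',2} for m'=−4..4 at α=1.3699, β=2.8488, γ=0.429.
cos(β/2)=0.145874, sin(β/2)=0.989303
d^4_{-4,2}: single k=6 term ⇒ +0.105563;  D = -0.009571-0.105128i
d^4_{-3,2}: k∈[5..6] ⇒ +0.033019 -0.506230 = -0.473211;  D = +0.470345+0.051999i
d^4_{-2,2}: k∈[4..6] ⇒ +0.006506 -0.239394 +0.917562 = +0.684674;  D = -0.209520+0.651828i
d^4_{-1,2}: k∈[3..5] ⇒ +0.000904 -0.062400 +0.574011 = +0.512515;  D = +0.446818+0.251047i
d^4_{0,2}: k∈[2..4] ⇒ +0.000089 -0.010973 +0.189258 = +0.178374;  D = +0.116648-0.134947i
d^4_{1,2}: k∈[1..3] ⇒ +0.000006 -0.001357 +0.041600 = +0.040249;  D = -0.024585-0.031868i
d^4_{2,2}: k∈[0..2] ⇒ +0.000000 -0.000113 +0.006506 = +0.006393;  D = -0.005739+0.002816i
d^4_{3,2}: k∈[0..1] ⇒ -0.000005 +0.000718 = +0.000713;  D = +0.000180+0.000690i
d^4_{4,2}: single k=0 term ⇒ +0.000050;  D = +0.000050-0.000003i
Y_4^{m'}(θ=0.4371,φ=0.1508) and Σ D·Y over m':
  (-0.0096-0.1051i)·(+0.0117-0.0081i)  (+0.4703+0.0520i)·(+0.0774-0.0376i)  (-0.2095+0.6518i)·(+0.2716-0.0845i)  (+0.4468+0.2510i)·(+0.4925-0.0748i)  (+0.1166-0.1349i)·(+0.2069+0.0000i)  (-0.0246-0.0319i)·(-0.4925-0.0748i)  (-0.0057+0.0028i)·(+0.2716+0.0845i)  (+0.0002+0.0007i)·(-0.0774-0.0376i)  (+0.0000-0.0000i)·(+0.0117+0.0081i)
Y_4^2(R⁻¹ n̂) = +0.306477+0.259984i

Re=0.3065 Im=0.2600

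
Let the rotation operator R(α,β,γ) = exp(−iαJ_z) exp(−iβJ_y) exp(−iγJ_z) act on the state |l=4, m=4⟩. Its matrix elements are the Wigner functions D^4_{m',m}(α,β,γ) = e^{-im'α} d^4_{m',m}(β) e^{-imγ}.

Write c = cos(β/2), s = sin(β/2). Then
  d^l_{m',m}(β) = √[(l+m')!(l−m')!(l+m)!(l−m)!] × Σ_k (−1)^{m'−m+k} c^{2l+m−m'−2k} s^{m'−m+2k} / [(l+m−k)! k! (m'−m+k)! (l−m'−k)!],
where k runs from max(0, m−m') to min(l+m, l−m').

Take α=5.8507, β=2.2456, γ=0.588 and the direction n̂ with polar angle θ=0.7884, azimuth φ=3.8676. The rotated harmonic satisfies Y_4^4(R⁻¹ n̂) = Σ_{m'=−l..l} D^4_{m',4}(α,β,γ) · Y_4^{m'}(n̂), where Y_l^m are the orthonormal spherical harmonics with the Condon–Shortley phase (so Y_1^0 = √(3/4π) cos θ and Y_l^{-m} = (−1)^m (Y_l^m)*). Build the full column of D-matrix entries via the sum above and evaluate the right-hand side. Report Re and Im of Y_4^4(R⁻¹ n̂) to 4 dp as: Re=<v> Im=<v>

Re=-0.0380 Im=0.1341

Need the full column D^4_{m',4} for m'=−4..4 at α=5.8507, β=2.2456, γ=0.588.
cos(β/2)=0.433160, sin(β/2)=0.901317
d^4_{-4,4}: single k=8 term ⇒ +0.435532;  D = -0.256749+0.351807i
d^4_{-3,4}: single k=7 term ⇒ +0.592020;  D = -0.517298+0.287906i
d^4_{-2,4}: single k=6 term ⇒ +0.532282;  D = -0.530770+0.040084i
d^4_{-1,4}: single k=5 term ⇒ +0.361766;  D = -0.338943-0.126461i
d^4_{0,4}: single k=4 term ⇒ +0.194381;  D = -0.136870-0.138024i
d^4_{1,4}: single k=3 term ⇒ +0.083555;  D = -0.028550-0.078526i
d^4_{2,4}: single k=2 term ⇒ +0.028394;  D = +0.002376-0.028294i
d^4_{3,4}: single k=1 term ⇒ +0.007294;  D = +0.003600-0.006343i
d^4_{4,4}: single k=0 term ⇒ +0.001239;  D = +0.001007-0.000722i
Y_4^{m'}(θ=0.7884,φ=3.8676) and Σ D·Y over m':
  (-0.2567+0.3518i)·(-0.1088-0.0263i)  (-0.5173+0.2879i)·(+0.1796+0.2585i)  (-0.5308+0.0401i)·(+0.0494-0.4142i)  (-0.3389-0.1265i)·(-0.0847+0.0752i)  (-0.1369-0.1380i)·(-0.3454+0.0000i)  (-0.0286-0.0785i)·(+0.0847+0.0752i)  (+0.0024-0.0283i)·(+0.0494+0.4142i)  (+0.0036-0.0063i)·(-0.1796+0.2585i)  (+0.0010-0.0007i)·(-0.1088+0.0263i)
Y_4^4(R⁻¹ n̂) = -0.038042+0.134132i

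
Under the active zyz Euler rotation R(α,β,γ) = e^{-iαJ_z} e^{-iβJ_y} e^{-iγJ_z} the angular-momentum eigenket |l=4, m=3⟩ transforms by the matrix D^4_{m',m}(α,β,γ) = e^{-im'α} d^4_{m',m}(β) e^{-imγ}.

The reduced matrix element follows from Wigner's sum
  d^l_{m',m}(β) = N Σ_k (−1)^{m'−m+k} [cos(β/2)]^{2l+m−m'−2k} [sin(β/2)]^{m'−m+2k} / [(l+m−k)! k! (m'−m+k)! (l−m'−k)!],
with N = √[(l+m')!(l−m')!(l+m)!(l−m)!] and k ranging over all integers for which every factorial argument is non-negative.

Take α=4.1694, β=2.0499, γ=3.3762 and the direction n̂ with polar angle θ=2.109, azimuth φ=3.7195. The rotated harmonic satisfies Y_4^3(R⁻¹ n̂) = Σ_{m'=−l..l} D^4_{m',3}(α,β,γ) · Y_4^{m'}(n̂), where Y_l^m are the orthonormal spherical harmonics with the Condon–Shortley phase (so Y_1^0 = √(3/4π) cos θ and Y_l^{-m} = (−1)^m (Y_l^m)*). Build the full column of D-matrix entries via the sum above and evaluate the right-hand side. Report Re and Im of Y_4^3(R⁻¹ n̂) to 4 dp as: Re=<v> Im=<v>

Need the full column D^4_{m',3} for m'=−4..4 at α=4.1694, β=2.0499, γ=3.3762.
cos(β/2)=0.519142, sin(β/2)=0.854688
d^4_{-4,3}: single k=7 term ⇒ +0.489198;  D = +0.472017+0.128510i
d^4_{-3,3}: k∈[6..7] ⇒ +0.735387 -0.284749 = +0.450639;  D = -0.326020+0.311105i
d^4_{-2,3}: k∈[5..6] ⇒ +0.716278 -0.647148 = +0.069129;  D = -0.015019-0.067478i
d^4_{-1,3}: k∈[4..5] ⇒ +0.512735 -0.833851 = -0.321115;  D = -0.304409-0.102226i
d^4_{0,3}: k∈[3..4] ⇒ +0.278559 -0.755023 = -0.476465;  D = +0.363244-0.308337i
d^4_{1,3}: k∈[2..3] ⇒ +0.113501 -0.512735 = -0.399234;  D = +0.063934+0.394082i
d^4_{2,3}: k∈[1..2] ⇒ +0.032499 -0.264264 = -0.231765;  D = -0.215046-0.086430i
d^4_{3,3}: k∈[0..1] ⇒ +0.005276 -0.100099 = -0.094823;  D = +0.075736-0.057057i
d^4_{4,3}: single k=0 term ⇒ -0.024567;  D = +0.002518+0.024438i
Y_4^{m'}(θ=2.109,φ=3.7195) and Σ D·Y over m':
  (+0.4720+0.1285i)·(-0.1623-0.1775i)  (-0.3260+0.3111i)·(-0.0659-0.4008i)  (-0.0150-0.0675i)·(+0.0835-0.1894i)  (-0.3044-0.1022i)·(-0.2024+0.1320i)  (+0.3632-0.3083i)·(-0.2609+0.0000i)  (+0.0639+0.3941i)·(+0.2024+0.1320i)  (-0.2150-0.0864i)·(+0.0835+0.1894i)  (+0.0757-0.0571i)·(+0.0659-0.4008i)  (+0.0025+0.0244i)·(-0.1623+0.1775i)
Y_4^3(R⁻¹ n̂) = -0.004622+0.066324i

Re=-0.0046 Im=0.0663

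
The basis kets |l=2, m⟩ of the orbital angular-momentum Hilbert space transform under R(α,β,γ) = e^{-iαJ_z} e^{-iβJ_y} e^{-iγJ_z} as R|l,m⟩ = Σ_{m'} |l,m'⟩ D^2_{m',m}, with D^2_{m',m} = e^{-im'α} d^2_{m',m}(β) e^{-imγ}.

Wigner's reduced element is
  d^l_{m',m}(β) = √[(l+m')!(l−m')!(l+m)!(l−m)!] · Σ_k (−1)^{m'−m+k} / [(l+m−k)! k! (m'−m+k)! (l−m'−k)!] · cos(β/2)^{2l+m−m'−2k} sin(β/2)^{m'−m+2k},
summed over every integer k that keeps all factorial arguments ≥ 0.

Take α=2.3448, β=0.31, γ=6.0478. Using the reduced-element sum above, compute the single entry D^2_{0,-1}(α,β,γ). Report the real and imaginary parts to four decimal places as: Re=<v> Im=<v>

Re=-0.3460 Im=0.0830

Split into d^2_{0,-1}(β=0.31) × two z-phases.
Half-angle: c=0.988012, s=0.154380. N=√(2·2·1·6)=4.898979
The bounds max(0,m−m')=0 and min(l+m,l−m')=1 give 2 terms
  k=0: (−1)^1·4.8990/(2)·0.9880^3·0.1544^1 = -0.364714
  k=1: (−1)^2·4.8990/(2)·0.9880^1·0.1544^3 = +0.008905
d^2_{0,-1}(0.31) = -0.364714 +0.008905 = -0.355810
D = (+1.000000+0.000000i)·(-0.355810)·(+0.972425-0.233218i) = -0.345998+0.082981i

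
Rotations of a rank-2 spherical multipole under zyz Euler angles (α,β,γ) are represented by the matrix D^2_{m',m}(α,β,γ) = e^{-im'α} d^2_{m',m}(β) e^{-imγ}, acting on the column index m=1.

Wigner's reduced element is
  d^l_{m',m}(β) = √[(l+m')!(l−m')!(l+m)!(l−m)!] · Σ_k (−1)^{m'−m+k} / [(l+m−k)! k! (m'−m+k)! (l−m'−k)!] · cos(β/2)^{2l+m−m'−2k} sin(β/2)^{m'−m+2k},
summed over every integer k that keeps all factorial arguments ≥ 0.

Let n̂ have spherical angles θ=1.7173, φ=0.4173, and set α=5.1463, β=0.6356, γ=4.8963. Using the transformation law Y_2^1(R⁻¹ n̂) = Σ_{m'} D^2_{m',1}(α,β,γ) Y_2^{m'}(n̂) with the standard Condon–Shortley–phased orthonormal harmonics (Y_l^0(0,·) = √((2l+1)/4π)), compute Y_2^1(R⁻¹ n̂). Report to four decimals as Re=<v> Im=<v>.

Re=-0.0794 Im=0.0232

Need the full column D^2_{m',1} for m'=−2..2 at α=5.1463, β=0.6356, γ=4.8963.
cos(β/2)=0.949925, sin(β/2)=0.312477
d^2_{-2,1}: single k=3 term ⇒ +0.057966;  D = +0.036625-0.044930i
d^2_{-1,1}: k∈[2..3] ⇒ +0.264325 -0.009534 = +0.254791;  D = +0.246870+0.063036i
d^2_{0,1}: k∈[1..2] ⇒ +0.656089 -0.070994 = +0.585095;  D = +0.107000+0.575228i
d^2_{1,1}: k∈[0..1] ⇒ +0.814250 -0.264325 = +0.549925;  D = -0.448267+0.318550i
d^2_{2,1}: single k=0 term ⇒ -0.535694;  D = +0.465135+0.265740i
Y_2^{m'}(θ=1.7173,φ=0.4173) and Σ D·Y over m':
  (+0.0366-0.0449i)·(+0.2538-0.2801i)  (+0.2469+0.0630i)·(-0.1020+0.0452i)  (+0.1070+0.5752i)·(-0.2952+0.0000i)  (-0.4483+0.3186i)·(+0.1020+0.0452i)  (+0.4651+0.2657i)·(+0.2538+0.2801i)
Y_2^1(R⁻¹ n̂) = -0.079406+0.023225i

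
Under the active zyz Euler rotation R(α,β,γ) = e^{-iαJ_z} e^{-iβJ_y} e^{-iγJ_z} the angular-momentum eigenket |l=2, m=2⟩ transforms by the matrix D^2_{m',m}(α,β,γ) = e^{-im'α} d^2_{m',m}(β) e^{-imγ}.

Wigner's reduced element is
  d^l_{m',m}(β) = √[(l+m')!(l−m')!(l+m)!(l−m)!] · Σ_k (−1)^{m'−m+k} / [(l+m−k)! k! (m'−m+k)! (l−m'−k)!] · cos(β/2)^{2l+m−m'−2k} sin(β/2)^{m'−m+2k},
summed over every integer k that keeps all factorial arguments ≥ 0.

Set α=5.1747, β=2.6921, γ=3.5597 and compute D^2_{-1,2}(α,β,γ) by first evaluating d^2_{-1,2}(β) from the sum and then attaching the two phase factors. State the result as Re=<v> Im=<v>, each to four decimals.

Split into d^2_{-1,2}(β=2.6921) × two z-phases.
With c≡cos(β/2)=0.222859 and s≡sin(β/2)=0.974851, N=[1·6·24·1]^{1/2}=12.000000
The bounds max(0,m−m')=3 and min(l+m,l−m')=3 give 1 term
  k=3: (−1)^0·12.0000/(6)·0.2229^1·0.9749^3 = +0.412928
d^2_{-1,2}(2.6921) = +0.412928
D = (+0.446018-0.895024i)·(+0.412928)·(+0.670277-0.742111i) = -0.150823-0.384398i

Re=-0.1508 Im=-0.3844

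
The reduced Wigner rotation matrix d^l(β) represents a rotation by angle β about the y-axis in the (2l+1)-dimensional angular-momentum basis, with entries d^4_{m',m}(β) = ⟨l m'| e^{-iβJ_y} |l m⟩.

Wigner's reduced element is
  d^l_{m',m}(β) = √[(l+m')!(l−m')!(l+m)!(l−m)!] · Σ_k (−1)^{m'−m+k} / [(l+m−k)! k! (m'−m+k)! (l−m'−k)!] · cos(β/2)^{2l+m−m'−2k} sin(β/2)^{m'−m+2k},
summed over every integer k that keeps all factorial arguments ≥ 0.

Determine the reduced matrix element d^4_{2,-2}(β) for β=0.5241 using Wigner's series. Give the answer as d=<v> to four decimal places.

d^4_{2,-2}(β=0.5241) via Wigner's sum:
Half-angle: c=0.965861, s=0.259061. N=√(720·2·2·720)=1440.000000
The bounds max(0,m−m')=0 and min(l+m,l−m')=2 give 3 terms
  k=0: (−1)^4·1440.0000/(96)·0.9659^4·0.2591^4 = +0.058797
  k=1: (−1)^5·1440.0000/(120)·0.9659^2·0.2591^6 = -0.003384
  k=2: (−1)^6·1440.0000/(1440)·0.9659^0·0.2591^8 = +0.000020
d^4_{2,-2}(0.5241) = +0.058797 -0.003384 +0.000020 = +0.055434

d=0.0554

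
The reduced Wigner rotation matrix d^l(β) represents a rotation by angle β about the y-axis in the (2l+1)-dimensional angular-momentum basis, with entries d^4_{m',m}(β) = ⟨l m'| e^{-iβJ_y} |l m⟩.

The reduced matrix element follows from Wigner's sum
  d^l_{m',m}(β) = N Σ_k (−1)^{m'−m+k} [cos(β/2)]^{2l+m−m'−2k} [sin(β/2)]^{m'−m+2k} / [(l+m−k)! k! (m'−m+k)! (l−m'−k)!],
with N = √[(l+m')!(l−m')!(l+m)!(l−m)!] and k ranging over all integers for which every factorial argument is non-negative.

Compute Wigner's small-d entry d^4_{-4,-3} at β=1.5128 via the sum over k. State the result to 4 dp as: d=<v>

d^4_{-4,-3}(β=1.5128) via Wigner's sum:
With c≡cos(β/2)=0.727311 and s≡sin(β/2)=0.686308, N=[1·40320·1·5040]^{1/2}=14255.272709
Admissible k: 1..1 (factorial args all ≥0)
  k=1: (−1)^0·14255.2727/(5040)·0.7273^7·0.6863^1 = +0.208981
d^4_{-4,-3}(1.5128) = +0.208981

d=0.2090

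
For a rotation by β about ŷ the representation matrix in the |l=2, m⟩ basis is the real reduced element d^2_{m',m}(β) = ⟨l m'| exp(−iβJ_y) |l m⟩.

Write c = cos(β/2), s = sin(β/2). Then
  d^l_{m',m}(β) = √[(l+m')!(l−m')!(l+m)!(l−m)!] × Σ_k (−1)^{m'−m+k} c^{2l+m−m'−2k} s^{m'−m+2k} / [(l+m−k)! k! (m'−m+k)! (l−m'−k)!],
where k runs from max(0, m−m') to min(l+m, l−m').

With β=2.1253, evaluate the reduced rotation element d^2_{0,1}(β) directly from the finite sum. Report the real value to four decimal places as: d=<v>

d^2_{0,1}(β=2.1253) via Wigner's sum:
Half-angle: c=0.486559, s=0.873648. N=√(2·2·6·1)=4.898979
k: max(0,(1)−(0))=1 … min(2+(1),2−(0))=2
  k=1: (−1)^0·4.8990/(2)·0.4866^3·0.8736^1 = +0.246500
  k=2: (−1)^1·4.8990/(2)·0.4866^1·0.8736^3 = -0.794731
d^2_{0,1}(2.1253) = +0.246500 -0.794731 = -0.548231

d=-0.5482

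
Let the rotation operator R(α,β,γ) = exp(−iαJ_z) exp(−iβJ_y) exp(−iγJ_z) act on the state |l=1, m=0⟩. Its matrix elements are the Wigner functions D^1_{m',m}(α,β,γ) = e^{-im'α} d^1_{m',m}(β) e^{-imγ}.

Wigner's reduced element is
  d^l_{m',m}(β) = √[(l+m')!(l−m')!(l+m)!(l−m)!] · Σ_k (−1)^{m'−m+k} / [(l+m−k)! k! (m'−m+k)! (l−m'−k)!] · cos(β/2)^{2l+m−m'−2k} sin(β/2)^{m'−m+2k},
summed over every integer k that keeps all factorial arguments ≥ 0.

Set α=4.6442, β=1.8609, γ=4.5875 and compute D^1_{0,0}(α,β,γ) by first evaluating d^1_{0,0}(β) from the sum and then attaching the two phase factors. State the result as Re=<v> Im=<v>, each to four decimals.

Split into d^1_{0,0}(β=1.8609) × two z-phases.
With c≡cos(β/2)=0.597473 and s≡sin(β/2)=0.801889, N=[1·1·1·1]^{1/2}=1.000000
k: max(0,(0)−(0))=0 … min(1+(0),1−(0))=1
  k=0: (−1)^0·1.0000/(1)·0.5975^2·0.8019^0 = +0.356974
  k=1: (−1)^1·1.0000/(1)·0.5975^0·0.8019^2 = -0.643026
d^1_{0,0}(1.8609) = +0.356974 -0.643026 = -0.286052
Phases: e^{-i·(0)·4.6442}=+1.000000+0.000000i, e^{-i·(0)·4.5875}=+1.000000+0.000000i ⇒ D=-0.286052+0.000000i

Re=-0.2861 Im=0.0000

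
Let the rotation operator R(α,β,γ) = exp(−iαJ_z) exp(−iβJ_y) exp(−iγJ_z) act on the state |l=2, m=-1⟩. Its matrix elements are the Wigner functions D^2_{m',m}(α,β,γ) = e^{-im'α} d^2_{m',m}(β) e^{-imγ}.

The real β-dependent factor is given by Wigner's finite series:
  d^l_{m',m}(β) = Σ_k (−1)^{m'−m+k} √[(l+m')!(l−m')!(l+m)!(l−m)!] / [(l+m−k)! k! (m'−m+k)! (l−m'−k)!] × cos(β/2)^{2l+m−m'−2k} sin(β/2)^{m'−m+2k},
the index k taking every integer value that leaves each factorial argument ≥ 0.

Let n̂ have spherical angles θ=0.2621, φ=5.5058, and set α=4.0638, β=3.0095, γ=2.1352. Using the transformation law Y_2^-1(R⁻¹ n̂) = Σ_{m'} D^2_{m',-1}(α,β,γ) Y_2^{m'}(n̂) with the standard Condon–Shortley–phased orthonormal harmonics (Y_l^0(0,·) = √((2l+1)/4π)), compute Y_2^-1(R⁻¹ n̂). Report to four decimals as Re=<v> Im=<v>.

Re=-0.2229 Im=-0.0015

Need the full column D^2_{m',-1} for m'=−2..2 at α=4.0638, β=3.0095, γ=2.1352.
cos(β/2)=0.065998, sin(β/2)=0.997820
d^2_{-2,-1}: single k=1 term ⇒ +0.000574;  D = -0.000384-0.000426i
d^2_{-1,-1}: k∈[0..1] ⇒ +0.000019 -0.013010 = -0.012991;  D = -0.012945+0.001092i
d^2_{0,-1}: k∈[0..1] ⇒ -0.000703 +0.160607 = +0.159904;  D = -0.085535+0.135105i
d^2_{1,-1}: k∈[0..1] ⇒ +0.013010 -0.991307 = -0.978297;  D = +0.342617+0.916340i
d^2_{2,-1}: single k=0 term ⇒ -0.131135;  D = -0.125630-0.037597i
Y_2^{m'}(θ=0.2621,φ=5.5058) and Σ D·Y over m':
  (-0.0004-0.0004i)·(+0.0004+0.0259i)  (-0.0129+0.0011i)·(+0.1378+0.1356i)  (-0.0855+0.1351i)·(+0.5673+0.0000i)  (+0.3426+0.9163i)·(-0.1378+0.1356i)  (-0.1256-0.0376i)·(+0.0004-0.0259i)
Y_2^-1(R⁻¹ n̂) = -0.222948-0.001545i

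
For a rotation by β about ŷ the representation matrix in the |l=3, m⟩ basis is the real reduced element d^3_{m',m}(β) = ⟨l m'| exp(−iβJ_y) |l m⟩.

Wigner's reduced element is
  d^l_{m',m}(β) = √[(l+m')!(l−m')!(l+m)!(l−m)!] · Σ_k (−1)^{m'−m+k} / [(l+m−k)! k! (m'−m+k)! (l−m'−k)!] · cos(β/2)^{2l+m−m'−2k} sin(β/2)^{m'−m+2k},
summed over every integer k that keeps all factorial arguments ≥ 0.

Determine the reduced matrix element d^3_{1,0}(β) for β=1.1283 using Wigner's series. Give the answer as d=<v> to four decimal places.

d=0.0326

d^3_{1,0}(β=1.1283) via Wigner's sum:
With c≡cos(β/2)=0.845043 and s≡sin(β/2)=0.534698, N=[24·2·6·6]^{1/2}=41.569219
Admissible k: 0..2 (factorial args all ≥0)
  k=0: (−1)^1·41.5692/(12)·0.8450^5·0.5347^1 = -0.798167
  k=1: (−1)^2·41.5692/(4)·0.8450^3·0.5347^3 = +0.958681
  k=2: (−1)^3·41.5692/(12)·0.8450^1·0.5347^5 = -0.127941
d^3_{1,0}(1.1283) = -0.798167 +0.958681 -0.127941 = +0.032572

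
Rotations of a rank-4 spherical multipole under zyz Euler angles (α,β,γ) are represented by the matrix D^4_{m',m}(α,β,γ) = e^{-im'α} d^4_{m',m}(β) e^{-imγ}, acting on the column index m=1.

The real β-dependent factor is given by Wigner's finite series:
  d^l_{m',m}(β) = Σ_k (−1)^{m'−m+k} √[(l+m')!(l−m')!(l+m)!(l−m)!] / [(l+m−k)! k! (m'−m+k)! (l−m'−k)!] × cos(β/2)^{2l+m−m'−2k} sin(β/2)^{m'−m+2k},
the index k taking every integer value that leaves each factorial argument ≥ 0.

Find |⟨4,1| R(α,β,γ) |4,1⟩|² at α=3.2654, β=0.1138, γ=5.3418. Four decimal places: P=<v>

P=0.8825

First d^4_{1,1}(β=0.1138), then the phase factors e^{-i(1)α} and e^{-i(1)γ}:
c=cos(0.1138/2)=0.998382, s=sin(0.1138/2)=0.056869; N=√[120·6·120·6]=720.000000
The bounds max(0,m−m')=0 and min(l+m,l−m')=3 give 4 terms
  k=0: (−1)^0·720.0000/(720)·0.9984^8·0.0569^0 = +0.987126
  k=1: (−1)^1·720.0000/(48)·0.9984^6·0.0569^2 = -0.048043
  k=2: (−1)^2·720.0000/(24)·0.9984^4·0.0569^4 = +0.000312
  k=3: (−1)^3·720.0000/(72)·0.9984^2·0.0569^6 = -0.000000
d^4_{1,1}(0.1138) = +0.987126 -0.048043 +0.000312 -0.000000 = +0.939395
|D^4_{1,1}|² = |d^4_{1,1}(β)|² = (+0.939395)² = 0.882463 (the z-rotation phases have unit modulus)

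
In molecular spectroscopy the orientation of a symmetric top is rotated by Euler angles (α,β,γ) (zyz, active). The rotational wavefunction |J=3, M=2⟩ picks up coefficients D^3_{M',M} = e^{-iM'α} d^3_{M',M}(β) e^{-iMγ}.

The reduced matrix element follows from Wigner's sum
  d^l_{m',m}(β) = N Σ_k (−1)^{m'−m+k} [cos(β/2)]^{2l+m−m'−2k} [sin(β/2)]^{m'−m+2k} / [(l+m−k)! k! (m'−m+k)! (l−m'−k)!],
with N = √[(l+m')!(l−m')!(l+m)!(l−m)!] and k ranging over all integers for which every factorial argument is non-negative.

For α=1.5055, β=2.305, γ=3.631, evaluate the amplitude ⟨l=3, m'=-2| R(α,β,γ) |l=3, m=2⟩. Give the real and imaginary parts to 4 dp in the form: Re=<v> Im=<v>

Re=0.0031 Im=-0.0062

D^3_{-2,2}(1.5055,2.305,3.631) = e^{-i·-2·1.5055}·d^3_{-2,2}(2.305)·e^{-i·2·3.631}. Compute d first:
Half-angle: c=0.406204, s=0.913782. N=√(1·120·120·1)=120.000000
k∈{4,5} keeps every argument non-negative
  k=4: (−1)^0·120.0000/(24)·0.4062^2·0.9138^4 = +0.575215
  k=5: (−1)^1·120.0000/(120)·0.4062^0·0.9138^6 = -0.582179
d^3_{-2,2}(2.305) = +0.575215 -0.582179 = -0.006964
Phases: e^{-i·(-2)·1.5055}=-0.991485+0.130222i, e^{-i·(2)·3.631}=+0.558007-0.829837i ⇒ D=+0.003100-0.006236i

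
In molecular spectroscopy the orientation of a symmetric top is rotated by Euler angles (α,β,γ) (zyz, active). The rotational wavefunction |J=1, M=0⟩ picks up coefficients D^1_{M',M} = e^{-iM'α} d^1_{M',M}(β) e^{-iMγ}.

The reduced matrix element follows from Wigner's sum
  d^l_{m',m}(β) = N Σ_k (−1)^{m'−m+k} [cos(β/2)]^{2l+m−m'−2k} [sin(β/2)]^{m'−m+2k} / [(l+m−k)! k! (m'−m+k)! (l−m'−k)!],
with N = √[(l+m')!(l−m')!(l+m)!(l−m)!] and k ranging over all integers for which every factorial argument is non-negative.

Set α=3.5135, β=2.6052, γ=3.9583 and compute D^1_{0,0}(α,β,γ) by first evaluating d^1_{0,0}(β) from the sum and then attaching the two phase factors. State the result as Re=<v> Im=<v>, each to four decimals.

Split into d^1_{0,0}(β=2.6052) × two z-phases.
With c≡cos(β/2)=0.264993 and s≡sin(β/2)=0.964250, N=[1·1·1·1]^{1/2}=1.000000
k: max(0,(0)−(0))=0 … min(1+(0),1−(0))=1
  k=0: (−1)^0·1.0000/(1)·0.2650^2·0.9643^0 = +0.070221
  k=1: (−1)^1·1.0000/(1)·0.2650^0·0.9643^2 = -0.929779
d^1_{0,0}(2.6052) = +0.070221 -0.929779 = -0.859558
D = (+1.000000+0.000000i)·(-0.859558)·(+1.000000+0.000000i) = -0.859558+0.000000i

Re=-0.8596 Im=0.0000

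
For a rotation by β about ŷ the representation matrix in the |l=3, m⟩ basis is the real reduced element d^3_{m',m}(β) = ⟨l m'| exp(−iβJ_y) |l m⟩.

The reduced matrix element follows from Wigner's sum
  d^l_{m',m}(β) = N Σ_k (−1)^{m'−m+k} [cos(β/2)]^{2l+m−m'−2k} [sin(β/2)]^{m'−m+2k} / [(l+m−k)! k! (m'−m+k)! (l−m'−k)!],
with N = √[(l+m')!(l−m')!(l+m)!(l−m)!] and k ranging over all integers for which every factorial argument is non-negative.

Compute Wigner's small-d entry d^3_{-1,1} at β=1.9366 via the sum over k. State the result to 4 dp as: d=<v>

d^3_{-1,1}(β=1.9366) via Wigner's sum:
c=cos(1.9366/2)=0.566701, s=sin(1.9366/2)=0.823924; N=√[2·24·24·2]=48.000000
Admissible k: 2..4 (factorial args all ≥0)
  k=2: (−1)^0·48.0000/(8)·0.5667^4·0.8239^2 = +0.420089
  k=3: (−1)^1·48.0000/(6)·0.5667^2·0.8239^4 = -1.183983
  k=4: (−1)^2·48.0000/(48)·0.5667^0·0.8239^6 = +0.312839
d^3_{-1,1}(1.9366) = +0.420089 -1.183983 +0.312839 = -0.451055

d=-0.4511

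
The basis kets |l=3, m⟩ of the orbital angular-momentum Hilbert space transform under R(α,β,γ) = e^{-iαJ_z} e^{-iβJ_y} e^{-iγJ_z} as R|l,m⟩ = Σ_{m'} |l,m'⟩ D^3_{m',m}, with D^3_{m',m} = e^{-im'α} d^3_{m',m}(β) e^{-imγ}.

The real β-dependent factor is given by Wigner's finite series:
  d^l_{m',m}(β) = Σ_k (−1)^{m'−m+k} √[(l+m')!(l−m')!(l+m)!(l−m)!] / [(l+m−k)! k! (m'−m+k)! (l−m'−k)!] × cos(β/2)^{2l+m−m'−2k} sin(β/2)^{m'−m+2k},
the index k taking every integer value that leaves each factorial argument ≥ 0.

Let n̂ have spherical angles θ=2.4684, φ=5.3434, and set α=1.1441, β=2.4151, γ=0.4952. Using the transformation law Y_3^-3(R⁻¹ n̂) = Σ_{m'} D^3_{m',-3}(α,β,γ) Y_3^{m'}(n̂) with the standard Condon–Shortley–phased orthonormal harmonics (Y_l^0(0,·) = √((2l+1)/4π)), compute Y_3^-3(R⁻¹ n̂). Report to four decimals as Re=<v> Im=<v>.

Re=-0.3212 Im=-0.0745

Need the full column D^3_{m',-3} for m'=−3..3 at α=1.1441, β=2.4151, γ=0.4952.
cos(β/2)=0.355311, sin(β/2)=0.934748
d^3_{-3,-3}: single k=0 term ⇒ +0.002012;  D = +0.000411-0.001970i
d^3_{-2,-3}: single k=0 term ⇒ -0.012966;  D = +0.010460+0.007662i
d^3_{-1,-3}: single k=0 term ⇒ +0.053935;  D = -0.047021+0.026419i
d^3_{0,-3}: single k=0 term ⇒ -0.163841;  D = -0.013942-0.163247i
d^3_{1,-3}: single k=0 term ⇒ +0.373285;  D = +0.351729+0.125014i
d^3_{2,-3}: single k=0 term ⇒ -0.621094;  D = -0.431560+0.446669i
d^3_{3,-3}: single k=0 term ⇒ +0.667065;  D = -0.244888-0.620488i
Y_3^{m'}(θ=2.4684,φ=5.3434) and Σ D·Y over m':
  (+0.0004-0.0020i)·(-0.0959+0.0320i)  (+0.0105+0.0077i)·(+0.0944-0.2959i)  (-0.0470+0.0264i)·(+0.2444+0.3346i)  (-0.0139-0.1632i)·(-0.0164+0.0000i)  (+0.3517+0.1250i)·(-0.2444+0.3346i)  (-0.4316+0.4467i)·(+0.0944+0.2959i)  (-0.2449-0.6205i)·(+0.0959+0.0320i)
Y_3^-3(R⁻¹ n̂) = -0.321160-0.074550i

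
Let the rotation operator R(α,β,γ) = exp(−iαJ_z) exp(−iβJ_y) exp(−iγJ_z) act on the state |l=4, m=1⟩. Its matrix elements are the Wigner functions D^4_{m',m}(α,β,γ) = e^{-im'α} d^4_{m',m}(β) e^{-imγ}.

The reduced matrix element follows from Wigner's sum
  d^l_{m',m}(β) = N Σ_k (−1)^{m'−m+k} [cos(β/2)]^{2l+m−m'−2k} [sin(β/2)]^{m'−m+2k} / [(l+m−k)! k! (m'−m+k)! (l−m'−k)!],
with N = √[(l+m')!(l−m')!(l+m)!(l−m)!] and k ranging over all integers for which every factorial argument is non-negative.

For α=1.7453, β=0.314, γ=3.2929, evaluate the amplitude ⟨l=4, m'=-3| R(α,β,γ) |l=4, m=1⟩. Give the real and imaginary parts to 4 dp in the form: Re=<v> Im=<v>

Re=-0.0027 Im=0.0069

Split into d^4_{-3,1}(β=0.314) × two z-phases.
With c≡cos(β/2)=0.987701 and s≡sin(β/2)=0.156356, N=[1·5040·120·6]^{1/2}=1904.940944
k∈{4,5} keeps every argument non-negative
  k=4: (−1)^0·1904.9409/(144)·0.9877^4·0.1564^4 = +0.007524
  k=5: (−1)^1·1904.9409/(240)·0.9877^2·0.1564^6 = -0.000113
d^4_{-3,1}(0.314) = +0.007524 -0.000113 = +0.007411
Attach z-rotation phases: D = e^{-i(-3)(1.7453)}·(+0.007411)·e^{-i(1)(3.2929)} = -0.002695+0.006904i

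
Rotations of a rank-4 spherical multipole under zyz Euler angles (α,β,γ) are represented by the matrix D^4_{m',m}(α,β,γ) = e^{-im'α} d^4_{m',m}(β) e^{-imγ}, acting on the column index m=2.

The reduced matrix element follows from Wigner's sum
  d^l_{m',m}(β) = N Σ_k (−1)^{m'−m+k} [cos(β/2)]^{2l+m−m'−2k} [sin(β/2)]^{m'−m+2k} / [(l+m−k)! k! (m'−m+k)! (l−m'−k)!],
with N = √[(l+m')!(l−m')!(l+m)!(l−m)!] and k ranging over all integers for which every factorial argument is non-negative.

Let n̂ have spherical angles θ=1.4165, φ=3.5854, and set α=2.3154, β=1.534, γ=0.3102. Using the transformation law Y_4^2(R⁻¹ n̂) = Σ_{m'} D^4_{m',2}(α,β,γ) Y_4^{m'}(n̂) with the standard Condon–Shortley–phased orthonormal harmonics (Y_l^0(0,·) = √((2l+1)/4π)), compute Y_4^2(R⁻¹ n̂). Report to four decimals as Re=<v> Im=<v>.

Need the full column D^4_{m',2} for m'=−4..4 at α=2.3154, β=1.534, γ=0.3102.
cos(β/2)=0.719996, sin(β/2)=0.693978
d^4_{-4,2}: single k=6 term ⇒ +0.306418;  D = -0.217064+0.216276i
d^4_{-3,2}: k∈[5..6] ⇒ +0.674380 -0.208841 = +0.465539;  D = +0.465117+0.019833i
d^4_{-2,2}: k∈[4..6] ⇒ +0.934964 -0.694891 +0.053798 = +0.293871;  D = -0.189764-0.224388i
d^4_{-1,2}: k∈[3..5] ⇒ +0.914540 -1.274459 +0.236803 = -0.123116;  D = +0.015252-0.122167i
d^4_{0,2}: k∈[2..4] ⇒ +0.636492 -1.576862 +0.549360 = -0.391010;  D = -0.318144+0.227318i
d^4_{1,2}: k∈[1..3] ⇒ +0.295319 -1.371810 +0.849639 = -0.226851;  D = +0.222065+0.046355i
d^4_{2,2}: k∈[0..2] ⇒ +0.072217 -0.805106 +0.934964 = +0.202075;  D = +0.103688+0.173445i
d^4_{3,2}: k∈[0..1] ⇒ -0.260447 +0.725894 = +0.465446;  D = +0.131927-0.446358i
d^4_{4,2}: single k=0 term ⇒ +0.355018;  D = -0.318552+0.156725i
Y_4^{m'}(θ=1.4165,φ=3.5854) and Σ D·Y over m':
  (-0.2171+0.2163i)·(-0.0856-0.4131i)  (+0.4651+0.0198i)·(-0.0440+0.1803i)  (-0.1898-0.2244i)·(-0.1721+0.2114i)  (+0.0153-0.1222i)·(+0.1839-0.0874i)  (-0.3181+0.2273i)·(+0.2445+0.0000i)  (+0.2221+0.0464i)·(-0.1839-0.0874i)  (+0.1037+0.1734i)·(-0.1721-0.2114i)  (+0.1319-0.4464i)·(+0.0440+0.1803i)  (-0.3186+0.1567i)·(-0.0856+0.4131i)
Y_4^2(R⁻¹ n̂) = +0.109201-0.036192i

Re=0.1092 Im=-0.0362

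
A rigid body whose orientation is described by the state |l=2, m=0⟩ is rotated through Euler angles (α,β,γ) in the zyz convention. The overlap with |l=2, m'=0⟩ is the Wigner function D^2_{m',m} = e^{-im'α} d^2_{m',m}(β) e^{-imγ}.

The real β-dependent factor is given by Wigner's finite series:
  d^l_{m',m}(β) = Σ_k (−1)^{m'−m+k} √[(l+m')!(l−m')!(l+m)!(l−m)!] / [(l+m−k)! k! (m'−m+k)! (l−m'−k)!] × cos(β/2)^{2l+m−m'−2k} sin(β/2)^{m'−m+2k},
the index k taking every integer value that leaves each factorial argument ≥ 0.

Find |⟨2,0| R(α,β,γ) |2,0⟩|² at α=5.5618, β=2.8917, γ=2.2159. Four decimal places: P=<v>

D^2_{0,0}(5.5618,2.8917,2.2159) = e^{-i·0·5.5618}·d^2_{0,0}(2.8917)·e^{-i·0·2.2159}. Compute d first:
Half-angle: c=0.124621, s=0.992204. N=√(2·2·2·2)=4.000000
k: max(0,(0)−(0))=0 … min(2+(0),2−(0))=2
  k=0: (−1)^0·4.0000/(4)·0.1246^4·0.9922^0 = +0.000241
  k=1: (−1)^1·4.0000/(1)·0.1246^2·0.9922^2 = -0.061157
  k=2: (−1)^2·4.0000/(4)·0.1246^0·0.9922^4 = +0.969180
d^2_{0,0}(2.8917) = +0.000241 -0.061157 +0.969180 = +0.908264
|D^2_{0,0}|² = |d^2_{0,0}(β)|² = (+0.908264)² = 0.824944 (the z-rotation phases have unit modulus)

P=0.8249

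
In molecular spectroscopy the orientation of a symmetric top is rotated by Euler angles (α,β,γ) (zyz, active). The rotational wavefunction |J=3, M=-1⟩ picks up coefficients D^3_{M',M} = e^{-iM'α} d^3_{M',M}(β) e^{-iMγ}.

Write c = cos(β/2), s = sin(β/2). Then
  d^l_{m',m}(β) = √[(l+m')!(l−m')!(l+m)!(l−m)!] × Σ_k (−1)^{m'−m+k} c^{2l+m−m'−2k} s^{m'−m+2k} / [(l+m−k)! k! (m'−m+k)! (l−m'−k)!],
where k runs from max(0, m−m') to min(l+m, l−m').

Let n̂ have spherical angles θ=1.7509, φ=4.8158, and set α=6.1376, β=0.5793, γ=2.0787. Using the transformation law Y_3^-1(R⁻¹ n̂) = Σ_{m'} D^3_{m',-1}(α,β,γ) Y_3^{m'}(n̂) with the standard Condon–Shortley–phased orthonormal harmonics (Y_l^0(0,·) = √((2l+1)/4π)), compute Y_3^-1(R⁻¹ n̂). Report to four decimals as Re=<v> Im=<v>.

Re=0.3161 Im=0.0648

Need the full column D^3_{m',-1} for m'=−3..3 at α=6.1376, β=0.5793, γ=2.0787.
cos(β/2)=0.958344, sin(β/2)=0.285617
d^3_{-3,-1}: single k=2 term ⇒ +0.266501;  D = -0.018945+0.265827i
d^3_{-2,-1}: k∈[1..2] ⇒ +0.730114 -0.129702 = +0.600412;  D = -0.129113+0.586366i
d^3_{-1,-1}: k∈[0..2] ⇒ +0.774691 -0.550482 +0.036672 = +0.260880;  D = -0.092467+0.243943i
d^3_{0,-1}: k∈[0..2] ⇒ -0.799800 +0.213122 -0.006310 = -0.592988;  D = +0.288398-0.518133i
d^3_{1,-1}: k∈[0..2] ⇒ +0.412861 -0.048895 +0.000543 = +0.364509;  D = -0.221607+0.289408i
d^3_{2,-1}: k∈[0..1] ⇒ -0.129702 +0.005760 = -0.123941;  D = +0.088830-0.086433i
d^3_{3,-1}: single k=0 term ⇒ +0.023671;  D = -0.019181+0.013872i
Y_3^{m'}(θ=1.7509,φ=4.8158) and Σ D·Y over m':
  (-0.0189+0.2658i)·(-0.1213-0.3783i)  (-0.1291+0.5864i)·(+0.1734-0.0364i)  (-0.0925+0.2439i)·(-0.0276-0.2655i)  (+0.2884-0.5181i)·(+0.1898+0.0000i)  (-0.2216+0.2894i)·(+0.0276-0.2655i)  (+0.0888-0.0864i)·(+0.1734+0.0364i)  (-0.0192+0.0139i)·(+0.1213-0.3783i)
Y_3^-1(R⁻¹ n̂) = +0.316084+0.064786i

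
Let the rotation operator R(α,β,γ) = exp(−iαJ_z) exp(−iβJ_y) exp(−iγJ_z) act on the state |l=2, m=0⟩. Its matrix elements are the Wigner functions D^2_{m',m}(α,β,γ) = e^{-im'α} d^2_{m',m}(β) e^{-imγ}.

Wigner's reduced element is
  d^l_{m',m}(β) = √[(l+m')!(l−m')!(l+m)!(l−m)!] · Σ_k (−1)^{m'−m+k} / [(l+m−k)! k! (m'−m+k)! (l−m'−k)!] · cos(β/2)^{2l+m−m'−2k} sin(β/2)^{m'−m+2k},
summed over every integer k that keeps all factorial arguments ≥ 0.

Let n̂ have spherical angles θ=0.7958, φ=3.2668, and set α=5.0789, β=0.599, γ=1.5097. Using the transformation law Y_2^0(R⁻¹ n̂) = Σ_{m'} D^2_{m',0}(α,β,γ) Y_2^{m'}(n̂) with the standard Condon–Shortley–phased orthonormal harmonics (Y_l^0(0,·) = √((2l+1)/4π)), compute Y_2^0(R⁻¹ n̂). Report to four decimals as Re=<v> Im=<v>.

Re=-0.0959 Im=0.0000

Need the full column D^2_{m',0} for m'=−2..2 at α=5.0789, β=0.599, γ=1.5097.
cos(β/2)=0.955484, sin(β/2)=0.295043
d^2_{-2,0}: single k=2 term ⇒ +0.194667;  D = -0.144668-0.130255i
d^2_{-1,0}: k∈[1..2] ⇒ +0.630421 -0.060111 = +0.570310;  D = +0.204377-0.532432i
d^2_{0,0}: k∈[0..2] ⇒ +0.833478 -0.317889 +0.007578 = +0.523166;  D = +0.523166+0.000000i
d^2_{1,0}: k∈[0..1] ⇒ -0.630421 +0.060111 = -0.570310;  D = -0.204377-0.532432i
d^2_{2,0}: single k=0 term ⇒ +0.194667;  D = -0.144668+0.130255i
Y_2^{m'}(θ=0.7958,φ=3.2668) and Σ D·Y over m':
  (-0.1447-0.1303i)·(+0.1910-0.0489i)  (+0.2044-0.5324i)·(-0.3832+0.0482i)  (+0.5232+0.0000i)·(+0.1479+0.0000i)  (-0.2044-0.5324i)·(+0.3832+0.0482i)  (-0.1447+0.1303i)·(+0.1910+0.0489i)
Y_2^0(R⁻¹ n̂) = -0.095905+0.000000i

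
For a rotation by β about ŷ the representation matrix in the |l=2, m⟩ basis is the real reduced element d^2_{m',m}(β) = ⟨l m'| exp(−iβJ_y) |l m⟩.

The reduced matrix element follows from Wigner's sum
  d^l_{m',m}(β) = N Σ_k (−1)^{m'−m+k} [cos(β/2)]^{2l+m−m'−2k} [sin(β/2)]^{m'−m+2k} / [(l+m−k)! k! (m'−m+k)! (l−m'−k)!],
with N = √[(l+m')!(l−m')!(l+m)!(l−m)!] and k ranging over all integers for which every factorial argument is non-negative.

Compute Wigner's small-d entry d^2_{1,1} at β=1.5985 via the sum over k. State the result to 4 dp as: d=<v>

d=-0.5131

d^2_{1,1}(β=1.5985) via Wigner's sum:
c=cos(1.5985/2)=0.697245, s=sin(1.5985/2)=0.716833; N=√[6·1·6·1]=6.000000
Admissible k: 0..1 (factorial args all ≥0)
  k=0: (−1)^0·6.0000/(6)·0.6972^4·0.7168^0 = +0.236342
  k=1: (−1)^1·6.0000/(2)·0.6972^2·0.7168^2 = -0.749425
d^2_{1,1}(1.5985) = +0.236342 -0.749425 = -0.513083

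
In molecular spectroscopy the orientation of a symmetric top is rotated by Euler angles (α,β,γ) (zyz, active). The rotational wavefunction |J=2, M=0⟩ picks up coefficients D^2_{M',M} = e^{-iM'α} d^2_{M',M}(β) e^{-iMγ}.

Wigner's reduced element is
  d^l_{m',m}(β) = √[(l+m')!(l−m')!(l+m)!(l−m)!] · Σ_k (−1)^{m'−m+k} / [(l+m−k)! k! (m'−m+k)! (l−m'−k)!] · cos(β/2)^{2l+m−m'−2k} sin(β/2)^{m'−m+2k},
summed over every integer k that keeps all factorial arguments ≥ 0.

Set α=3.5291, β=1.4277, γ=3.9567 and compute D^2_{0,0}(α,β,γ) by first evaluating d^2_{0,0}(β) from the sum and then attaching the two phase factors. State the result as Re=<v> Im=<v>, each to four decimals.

Re=-0.4695 Im=0.0000

Split into d^2_{0,0}(β=1.4277) × two z-phases.
Half-angle: c=0.755847, s=0.654749. N=√(2·2·2·2)=4.000000
Admissible k: 0..2 (factorial args all ≥0)
  k=0: (−1)^0·4.0000/(4)·0.7558^4·0.6547^0 = +0.326389
  k=1: (−1)^1·4.0000/(1)·0.7558^2·0.6547^2 = -0.979663
  k=2: (−1)^2·4.0000/(4)·0.7558^0·0.6547^4 = +0.183780
d^2_{0,0}(1.4277) = +0.326389 -0.979663 +0.183780 = -0.469494
Phases: e^{-i·(0)·3.5291}=+1.000000+0.000000i, e^{-i·(0)·3.9567}=+1.000000+0.000000i ⇒ D=-0.469494+0.000000i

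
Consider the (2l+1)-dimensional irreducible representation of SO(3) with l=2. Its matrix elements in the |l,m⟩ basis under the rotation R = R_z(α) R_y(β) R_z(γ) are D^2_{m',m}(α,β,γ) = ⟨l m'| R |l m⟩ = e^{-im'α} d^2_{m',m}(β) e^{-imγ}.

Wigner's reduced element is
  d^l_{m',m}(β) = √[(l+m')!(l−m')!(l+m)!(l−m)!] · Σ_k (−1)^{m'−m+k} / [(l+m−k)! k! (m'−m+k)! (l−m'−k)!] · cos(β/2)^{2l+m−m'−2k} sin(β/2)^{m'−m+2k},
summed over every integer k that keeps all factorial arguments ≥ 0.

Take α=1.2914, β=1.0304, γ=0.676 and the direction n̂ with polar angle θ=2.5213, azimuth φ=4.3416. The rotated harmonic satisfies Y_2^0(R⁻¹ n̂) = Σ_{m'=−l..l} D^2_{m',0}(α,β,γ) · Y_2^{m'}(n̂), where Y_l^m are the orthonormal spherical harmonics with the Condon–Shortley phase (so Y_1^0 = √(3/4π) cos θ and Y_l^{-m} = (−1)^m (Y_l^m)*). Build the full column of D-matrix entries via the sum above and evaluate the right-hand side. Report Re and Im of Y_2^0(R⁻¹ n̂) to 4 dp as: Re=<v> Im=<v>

Need the full column D^2_{m',0} for m'=−2..2 at α=1.2914, β=1.0304, γ=0.676.
cos(β/2)=0.870194, sin(β/2)=0.492709
d^2_{-2,0}: single k=2 term ⇒ +0.450286;  D = -0.381796+0.238725i
d^2_{-1,0}: k∈[1..2] ⇒ +0.795270 -0.254955 = +0.540315;  D = +0.149006+0.519363i
d^2_{0,0}: k∈[0..2] ⇒ +0.573409 -0.735315 +0.058933 = -0.102972;  D = -0.102972+0.000000i
d^2_{1,0}: k∈[0..1] ⇒ -0.795270 +0.254955 = -0.540315;  D = -0.149006+0.519363i
d^2_{2,0}: single k=0 term ⇒ +0.450286;  D = -0.381796-0.238725i
Y_2^{m'}(θ=2.5213,φ=4.3416) and Σ D·Y over m':
  (-0.3818+0.2387i)·(-0.0962-0.0882i)  (+0.1490+0.5194i)·(+0.1324-0.3406i)  (-0.1030+0.0000i)·(+0.3111+0.0000i)  (-0.1490+0.5194i)·(-0.1324-0.3406i)  (-0.3818-0.2387i)·(-0.0962+0.0882i)
Y_2^0(R⁻¹ n̂) = +0.476766+0.000000i

Re=0.4768 Im=0.0000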